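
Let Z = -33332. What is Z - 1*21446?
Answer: -54778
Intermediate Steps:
Z - 1*21446 = -33332 - 1*21446 = -33332 - 21446 = -54778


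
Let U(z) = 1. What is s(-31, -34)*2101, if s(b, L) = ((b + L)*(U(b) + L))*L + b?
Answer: -153291061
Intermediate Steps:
s(b, L) = b + L*(1 + L)*(L + b) (s(b, L) = ((b + L)*(1 + L))*L + b = ((L + b)*(1 + L))*L + b = ((1 + L)*(L + b))*L + b = L*(1 + L)*(L + b) + b = b + L*(1 + L)*(L + b))
s(-31, -34)*2101 = (-31 + (-34)² + (-34)³ - 34*(-31) - 31*(-34)²)*2101 = (-31 + 1156 - 39304 + 1054 - 31*1156)*2101 = (-31 + 1156 - 39304 + 1054 - 35836)*2101 = -72961*2101 = -153291061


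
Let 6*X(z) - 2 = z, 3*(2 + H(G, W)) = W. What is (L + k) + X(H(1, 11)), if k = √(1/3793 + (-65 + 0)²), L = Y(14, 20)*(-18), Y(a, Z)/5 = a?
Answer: -22669/18 + √60784440818/3793 ≈ -1194.4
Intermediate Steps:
H(G, W) = -2 + W/3
X(z) = ⅓ + z/6
Y(a, Z) = 5*a
L = -1260 (L = (5*14)*(-18) = 70*(-18) = -1260)
k = √60784440818/3793 (k = √(1/3793 + (-65)²) = √(1/3793 + 4225) = √(16025426/3793) = √60784440818/3793 ≈ 65.000)
(L + k) + X(H(1, 11)) = (-1260 + √60784440818/3793) + (⅓ + (-2 + (⅓)*11)/6) = (-1260 + √60784440818/3793) + (⅓ + (-2 + 11/3)/6) = (-1260 + √60784440818/3793) + (⅓ + (⅙)*(5/3)) = (-1260 + √60784440818/3793) + (⅓ + 5/18) = (-1260 + √60784440818/3793) + 11/18 = -22669/18 + √60784440818/3793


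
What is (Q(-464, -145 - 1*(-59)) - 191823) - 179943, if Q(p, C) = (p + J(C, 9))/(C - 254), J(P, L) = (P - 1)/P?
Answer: -10870398023/29240 ≈ -3.7176e+5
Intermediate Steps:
J(P, L) = (-1 + P)/P
Q(p, C) = (p + (-1 + C)/C)/(-254 + C) (Q(p, C) = (p + (-1 + C)/C)/(C - 254) = (p + (-1 + C)/C)/(-254 + C))
(Q(-464, -145 - 1*(-59)) - 191823) - 179943 = ((-1 + (-145 - 1*(-59)) + (-145 - 1*(-59))*(-464))/((-145 - 1*(-59))*(-254 + (-145 - 1*(-59)))) - 191823) - 179943 = ((-1 + (-145 + 59) + (-145 + 59)*(-464))/((-145 + 59)*(-254 + (-145 + 59))) - 191823) - 179943 = ((-1 - 86 - 86*(-464))/((-86)*(-254 - 86)) - 191823) - 179943 = (-1/86*(-1 - 86 + 39904)/(-340) - 191823) - 179943 = (-1/86*(-1/340)*39817 - 191823) - 179943 = (39817/29240 - 191823) - 179943 = -5608864703/29240 - 179943 = -10870398023/29240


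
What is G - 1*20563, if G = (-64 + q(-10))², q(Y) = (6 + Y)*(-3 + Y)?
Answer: -20419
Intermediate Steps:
q(Y) = (-3 + Y)*(6 + Y)
G = 144 (G = (-64 + (-18 + (-10)² + 3*(-10)))² = (-64 + (-18 + 100 - 30))² = (-64 + 52)² = (-12)² = 144)
G - 1*20563 = 144 - 1*20563 = 144 - 20563 = -20419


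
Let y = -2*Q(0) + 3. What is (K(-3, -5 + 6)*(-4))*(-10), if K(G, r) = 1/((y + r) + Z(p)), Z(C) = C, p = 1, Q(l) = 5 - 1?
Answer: -40/3 ≈ -13.333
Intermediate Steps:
Q(l) = 4
y = -5 (y = -2*4 + 3 = -8 + 3 = -5)
K(G, r) = 1/(-4 + r) (K(G, r) = 1/((-5 + r) + 1) = 1/(-4 + r))
(K(-3, -5 + 6)*(-4))*(-10) = (-4/(-4 + (-5 + 6)))*(-10) = (-4/(-4 + 1))*(-10) = (-4/(-3))*(-10) = -1/3*(-4)*(-10) = (4/3)*(-10) = -40/3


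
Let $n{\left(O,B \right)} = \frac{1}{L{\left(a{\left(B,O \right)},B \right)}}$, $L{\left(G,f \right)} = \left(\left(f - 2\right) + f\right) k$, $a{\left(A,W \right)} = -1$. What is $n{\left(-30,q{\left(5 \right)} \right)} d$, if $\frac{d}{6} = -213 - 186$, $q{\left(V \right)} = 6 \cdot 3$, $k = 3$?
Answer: $- \frac{399}{17} \approx -23.471$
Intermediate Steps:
$q{\left(V \right)} = 18$
$L{\left(G,f \right)} = -6 + 6 f$ ($L{\left(G,f \right)} = \left(\left(f - 2\right) + f\right) 3 = \left(\left(-2 + f\right) + f\right) 3 = \left(-2 + 2 f\right) 3 = -6 + 6 f$)
$d = -2394$ ($d = 6 \left(-213 - 186\right) = 6 \left(-399\right) = -2394$)
$n{\left(O,B \right)} = \frac{1}{-6 + 6 B}$
$n{\left(-30,q{\left(5 \right)} \right)} d = \frac{1}{6 \left(-1 + 18\right)} \left(-2394\right) = \frac{1}{6 \cdot 17} \left(-2394\right) = \frac{1}{6} \cdot \frac{1}{17} \left(-2394\right) = \frac{1}{102} \left(-2394\right) = - \frac{399}{17}$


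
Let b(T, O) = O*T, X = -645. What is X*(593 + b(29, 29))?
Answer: -924930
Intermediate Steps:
X*(593 + b(29, 29)) = -645*(593 + 29*29) = -645*(593 + 841) = -645*1434 = -924930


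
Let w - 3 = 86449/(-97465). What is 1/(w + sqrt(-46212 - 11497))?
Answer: 20072526890/548244801773441 - 9499426225*I*sqrt(57709)/548244801773441 ≈ 3.6612e-5 - 0.0041624*I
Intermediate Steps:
w = 205946/97465 (w = 3 + 86449/(-97465) = 3 + 86449*(-1/97465) = 3 - 86449/97465 = 205946/97465 ≈ 2.1130)
1/(w + sqrt(-46212 - 11497)) = 1/(205946/97465 + sqrt(-46212 - 11497)) = 1/(205946/97465 + sqrt(-57709)) = 1/(205946/97465 + I*sqrt(57709))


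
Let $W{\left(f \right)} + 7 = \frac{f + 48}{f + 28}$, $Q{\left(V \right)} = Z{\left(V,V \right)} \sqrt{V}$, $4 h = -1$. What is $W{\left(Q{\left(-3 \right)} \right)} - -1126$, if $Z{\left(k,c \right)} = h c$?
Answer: $\frac{14088480}{12571} - \frac{240 i \sqrt{3}}{12571} \approx 1120.7 - 0.033068 i$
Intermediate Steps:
$h = - \frac{1}{4}$ ($h = \frac{1}{4} \left(-1\right) = - \frac{1}{4} \approx -0.25$)
$Z{\left(k,c \right)} = - \frac{c}{4}$
$Q{\left(V \right)} = - \frac{V^{\frac{3}{2}}}{4}$ ($Q{\left(V \right)} = - \frac{V}{4} \sqrt{V} = - \frac{V^{\frac{3}{2}}}{4}$)
$W{\left(f \right)} = -7 + \frac{48 + f}{28 + f}$ ($W{\left(f \right)} = -7 + \frac{f + 48}{f + 28} = -7 + \frac{48 + f}{28 + f}$)
$W{\left(Q{\left(-3 \right)} \right)} - -1126 = \frac{2 \left(-74 - 3 \left(- \frac{\left(-3\right)^{\frac{3}{2}}}{4}\right)\right)}{28 - \frac{\left(-3\right)^{\frac{3}{2}}}{4}} - -1126 = \frac{2 \left(-74 - 3 \left(- \frac{\left(-3\right) i \sqrt{3}}{4}\right)\right)}{28 - \frac{\left(-3\right) i \sqrt{3}}{4}} + 1126 = \frac{2 \left(-74 - 3 \frac{3 i \sqrt{3}}{4}\right)}{28 + \frac{3 i \sqrt{3}}{4}} + 1126 = \frac{2 \left(-74 - \frac{9 i \sqrt{3}}{4}\right)}{28 + \frac{3 i \sqrt{3}}{4}} + 1126 = 1126 + \frac{2 \left(-74 - \frac{9 i \sqrt{3}}{4}\right)}{28 + \frac{3 i \sqrt{3}}{4}}$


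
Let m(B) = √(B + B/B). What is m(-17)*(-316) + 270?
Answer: 270 - 1264*I ≈ 270.0 - 1264.0*I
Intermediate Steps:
m(B) = √(1 + B) (m(B) = √(B + 1) = √(1 + B))
m(-17)*(-316) + 270 = √(1 - 17)*(-316) + 270 = √(-16)*(-316) + 270 = (4*I)*(-316) + 270 = -1264*I + 270 = 270 - 1264*I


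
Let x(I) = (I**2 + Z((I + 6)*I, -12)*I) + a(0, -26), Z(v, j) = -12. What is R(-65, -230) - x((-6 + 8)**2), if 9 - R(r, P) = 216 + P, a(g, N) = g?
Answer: 55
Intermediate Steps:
x(I) = I**2 - 12*I (x(I) = (I**2 - 12*I) + 0 = I**2 - 12*I)
R(r, P) = -207 - P (R(r, P) = 9 - (216 + P) = 9 + (-216 - P) = -207 - P)
R(-65, -230) - x((-6 + 8)**2) = (-207 - 1*(-230)) - (-6 + 8)**2*(-12 + (-6 + 8)**2) = (-207 + 230) - 2**2*(-12 + 2**2) = 23 - 4*(-12 + 4) = 23 - 4*(-8) = 23 - 1*(-32) = 23 + 32 = 55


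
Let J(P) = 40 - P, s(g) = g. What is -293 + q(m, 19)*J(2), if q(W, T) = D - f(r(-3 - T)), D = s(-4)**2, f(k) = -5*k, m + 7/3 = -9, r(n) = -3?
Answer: -255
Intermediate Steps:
m = -34/3 (m = -7/3 - 9 = -34/3 ≈ -11.333)
D = 16 (D = (-4)**2 = 16)
q(W, T) = 1 (q(W, T) = 16 - (-5)*(-3) = 16 - 1*15 = 16 - 15 = 1)
-293 + q(m, 19)*J(2) = -293 + 1*(40 - 1*2) = -293 + 1*(40 - 2) = -293 + 1*38 = -293 + 38 = -255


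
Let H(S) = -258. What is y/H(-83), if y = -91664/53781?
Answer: 45832/6937749 ≈ 0.0066062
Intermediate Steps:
y = -91664/53781 (y = -91664*1/53781 = -91664/53781 ≈ -1.7044)
y/H(-83) = -91664/53781/(-258) = -91664/53781*(-1/258) = 45832/6937749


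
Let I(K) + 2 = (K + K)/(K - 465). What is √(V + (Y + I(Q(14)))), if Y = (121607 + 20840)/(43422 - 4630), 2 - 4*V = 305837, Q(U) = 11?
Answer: I*√1482156409589759566/4402892 ≈ 276.51*I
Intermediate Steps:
V = -305835/4 (V = ½ - ¼*305837 = ½ - 305837/4 = -305835/4 ≈ -76459.)
Y = 142447/38792 ≈ 3.6721
I(K) = -2 + 2*K/(-465 + K) (I(K) = -2 + (K + K)/(K - 465) = -2 + (2*K)/(-465 + K) = -2 + 2*K/(-465 + K))
√(V + (Y + I(Q(14)))) = √(-305835/4 + (142447/38792 + 930/(-465 + 11))) = √(-305835/4 + (142447/38792 + 930/(-454))) = √(-305835/4 + (142447/38792 + 930*(-1/454))) = √(-305835/4 + (142447/38792 - 465/227)) = √(-305835/4 + 14297189/8805784) = √(-673264940221/8805784) = I*√1482156409589759566/4402892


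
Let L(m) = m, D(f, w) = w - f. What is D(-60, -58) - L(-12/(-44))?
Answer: 19/11 ≈ 1.7273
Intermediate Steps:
D(-60, -58) - L(-12/(-44)) = (-58 - 1*(-60)) - (-12)/(-44) = (-58 + 60) - (-12)*(-1)/44 = 2 - 1*3/11 = 2 - 3/11 = 19/11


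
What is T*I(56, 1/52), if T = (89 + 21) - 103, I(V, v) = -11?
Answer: -77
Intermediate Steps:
T = 7 (T = 110 - 103 = 7)
T*I(56, 1/52) = 7*(-11) = -77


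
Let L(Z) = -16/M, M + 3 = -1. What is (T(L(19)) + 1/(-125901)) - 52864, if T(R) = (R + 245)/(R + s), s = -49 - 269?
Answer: -2089899315359/39532914 ≈ -52865.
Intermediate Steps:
M = -4 (M = -3 - 1 = -4)
s = -318
L(Z) = 4 (L(Z) = -16/(-4) = -16*(-¼) = 4)
T(R) = (245 + R)/(-318 + R) (T(R) = (R + 245)/(R - 318) = (245 + R)/(-318 + R))
(T(L(19)) + 1/(-125901)) - 52864 = ((245 + 4)/(-318 + 4) + 1/(-125901)) - 52864 = (249/(-314) - 1/125901) - 52864 = (-1/314*249 - 1/125901) - 52864 = (-249/314 - 1/125901) - 52864 = -31349663/39532914 - 52864 = -2089899315359/39532914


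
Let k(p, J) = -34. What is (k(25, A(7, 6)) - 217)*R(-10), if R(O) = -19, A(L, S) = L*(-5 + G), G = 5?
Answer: 4769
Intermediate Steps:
A(L, S) = 0 (A(L, S) = L*(-5 + 5) = L*0 = 0)
(k(25, A(7, 6)) - 217)*R(-10) = (-34 - 217)*(-19) = -251*(-19) = 4769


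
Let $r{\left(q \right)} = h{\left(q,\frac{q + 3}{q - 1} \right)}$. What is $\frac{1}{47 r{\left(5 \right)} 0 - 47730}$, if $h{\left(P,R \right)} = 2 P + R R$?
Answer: $- \frac{1}{47730} \approx -2.0951 \cdot 10^{-5}$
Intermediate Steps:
$h{\left(P,R \right)} = R^{2} + 2 P$ ($h{\left(P,R \right)} = 2 P + R^{2} = R^{2} + 2 P$)
$r{\left(q \right)} = 2 q + \frac{\left(3 + q\right)^{2}}{\left(-1 + q\right)^{2}}$ ($r{\left(q \right)} = \left(\frac{q + 3}{q - 1}\right)^{2} + 2 q = \left(\frac{3 + q}{-1 + q}\right)^{2} + 2 q = \frac{\left(3 + q\right)^{2}}{\left(-1 + q\right)^{2}} + 2 q = 2 q + \frac{\left(3 + q\right)^{2}}{\left(-1 + q\right)^{2}}$)
$\frac{1}{47 r{\left(5 \right)} 0 - 47730} = \frac{1}{47 \left(2 \cdot 5 + \frac{\left(3 + 5\right)^{2}}{\left(-1 + 5\right)^{2}}\right) 0 - 47730} = \frac{1}{47 \left(10 + \frac{8^{2}}{16}\right) 0 - 47730} = \frac{1}{47 \left(10 + \frac{1}{16} \cdot 64\right) 0 - 47730} = \frac{1}{47 \left(10 + 4\right) 0 - 47730} = \frac{1}{47 \cdot 14 \cdot 0 - 47730} = \frac{1}{658 \cdot 0 - 47730} = \frac{1}{0 - 47730} = \frac{1}{-47730} = - \frac{1}{47730}$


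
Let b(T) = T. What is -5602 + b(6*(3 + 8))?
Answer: -5536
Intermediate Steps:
-5602 + b(6*(3 + 8)) = -5602 + 6*(3 + 8) = -5602 + 6*11 = -5602 + 66 = -5536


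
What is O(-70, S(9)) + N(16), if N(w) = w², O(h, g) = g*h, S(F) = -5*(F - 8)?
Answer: 606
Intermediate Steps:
S(F) = 40 - 5*F (S(F) = -5*(-8 + F) = 40 - 5*F)
O(-70, S(9)) + N(16) = (40 - 5*9)*(-70) + 16² = (40 - 45)*(-70) + 256 = -5*(-70) + 256 = 350 + 256 = 606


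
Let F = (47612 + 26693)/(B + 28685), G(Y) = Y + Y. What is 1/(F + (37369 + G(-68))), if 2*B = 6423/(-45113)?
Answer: 33612031/1251563818313 ≈ 2.6856e-5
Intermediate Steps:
G(Y) = 2*Y
B = -6423/90226 (B = (6423/(-45113))/2 = (6423*(-1/45113))/2 = (1/2)*(-6423/45113) = -6423/90226 ≈ -0.071188)
F = 87068090/33612031 (F = (47612 + 26693)/(-6423/90226 + 28685) = 74305/(2588126387/90226) = 74305*(90226/2588126387) = 87068090/33612031 ≈ 2.5904)
1/(F + (37369 + G(-68))) = 1/(87068090/33612031 + (37369 + 2*(-68))) = 1/(87068090/33612031 + (37369 - 136)) = 1/(87068090/33612031 + 37233) = 1/(1251563818313/33612031) = 33612031/1251563818313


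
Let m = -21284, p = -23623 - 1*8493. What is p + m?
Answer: -53400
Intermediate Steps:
p = -32116 (p = -23623 - 8493 = -32116)
p + m = -32116 - 21284 = -53400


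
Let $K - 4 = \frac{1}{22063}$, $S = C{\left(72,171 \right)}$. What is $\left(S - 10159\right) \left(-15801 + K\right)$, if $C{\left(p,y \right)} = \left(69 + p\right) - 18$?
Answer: $\frac{3497839151560}{22063} \approx 1.5854 \cdot 10^{8}$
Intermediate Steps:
$C{\left(p,y \right)} = 51 + p$
$S = 123$ ($S = 51 + 72 = 123$)
$K = \frac{88253}{22063}$ ($K = 4 + \frac{1}{22063} = \frac{88253}{22063} \approx 4.0$)
$\left(S - 10159\right) \left(-15801 + K\right) = \left(123 - 10159\right) \left(-15801 + \frac{88253}{22063}\right) = \left(-10036\right) \left(- \frac{348529210}{22063}\right) = \frac{3497839151560}{22063}$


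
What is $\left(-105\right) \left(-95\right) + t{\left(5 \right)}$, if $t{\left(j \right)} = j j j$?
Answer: $10100$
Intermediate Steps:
$t{\left(j \right)} = j^{3}$ ($t{\left(j \right)} = j^{2} j = j^{3}$)
$\left(-105\right) \left(-95\right) + t{\left(5 \right)} = \left(-105\right) \left(-95\right) + 5^{3} = 9975 + 125 = 10100$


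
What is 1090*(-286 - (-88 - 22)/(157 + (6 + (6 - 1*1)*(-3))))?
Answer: -11504405/37 ≈ -3.1093e+5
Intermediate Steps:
1090*(-286 - (-88 - 22)/(157 + (6 + (6 - 1*1)*(-3)))) = 1090*(-286 - (-110)/(157 + (6 + (6 - 1)*(-3)))) = 1090*(-286 - (-110)/(157 + (6 + 5*(-3)))) = 1090*(-286 - (-110)/(157 + (6 - 15))) = 1090*(-286 - (-110)/(157 - 9)) = 1090*(-286 - (-110)/148) = 1090*(-286 - 1*(-55/74)) = 1090*(-286 + 55/74) = 1090*(-21109/74) = -11504405/37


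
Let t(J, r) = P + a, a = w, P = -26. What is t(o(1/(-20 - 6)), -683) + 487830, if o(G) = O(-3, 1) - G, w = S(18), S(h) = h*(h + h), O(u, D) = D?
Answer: 488452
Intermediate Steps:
S(h) = 2*h² (S(h) = h*(2*h) = 2*h²)
w = 648 (w = 2*18² = 2*324 = 648)
a = 648
o(G) = 1 - G
t(J, r) = 622 (t(J, r) = -26 + 648 = 622)
t(o(1/(-20 - 6)), -683) + 487830 = 622 + 487830 = 488452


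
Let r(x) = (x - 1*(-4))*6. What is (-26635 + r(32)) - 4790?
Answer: -31209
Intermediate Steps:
r(x) = 24 + 6*x (r(x) = (x + 4)*6 = (4 + x)*6 = 24 + 6*x)
(-26635 + r(32)) - 4790 = (-26635 + (24 + 6*32)) - 4790 = (-26635 + (24 + 192)) - 4790 = (-26635 + 216) - 4790 = -26419 - 4790 = -31209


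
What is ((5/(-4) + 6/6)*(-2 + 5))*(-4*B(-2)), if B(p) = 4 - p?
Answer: 18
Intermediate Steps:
((5/(-4) + 6/6)*(-2 + 5))*(-4*B(-2)) = ((5/(-4) + 6/6)*(-2 + 5))*(-4*(4 - 1*(-2))) = ((5*(-1/4) + 6*(1/6))*3)*(-4*(4 + 2)) = ((-5/4 + 1)*3)*(-4*6) = -1/4*3*(-24) = -3/4*(-24) = 18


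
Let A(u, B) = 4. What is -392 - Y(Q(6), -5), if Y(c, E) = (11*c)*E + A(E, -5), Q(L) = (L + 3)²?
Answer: 4059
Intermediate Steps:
Q(L) = (3 + L)²
Y(c, E) = 4 + 11*E*c (Y(c, E) = (11*c)*E + 4 = 11*E*c + 4 = 4 + 11*E*c)
-392 - Y(Q(6), -5) = -392 - (4 + 11*(-5)*(3 + 6)²) = -392 - (4 + 11*(-5)*9²) = -392 - (4 + 11*(-5)*81) = -392 - (4 - 4455) = -392 - 1*(-4451) = -392 + 4451 = 4059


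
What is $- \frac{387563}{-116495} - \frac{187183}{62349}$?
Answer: $\frac{2358281902}{7263346755} \approx 0.32468$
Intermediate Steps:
$- \frac{387563}{-116495} - \frac{187183}{62349} = \left(-387563\right) \left(- \frac{1}{116495}\right) - \frac{187183}{62349} = \frac{387563}{116495} - \frac{187183}{62349} = \frac{2358281902}{7263346755}$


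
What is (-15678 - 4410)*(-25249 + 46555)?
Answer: -427994928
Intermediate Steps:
(-15678 - 4410)*(-25249 + 46555) = -20088*21306 = -427994928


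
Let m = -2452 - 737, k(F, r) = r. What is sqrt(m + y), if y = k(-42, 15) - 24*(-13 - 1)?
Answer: I*sqrt(2838) ≈ 53.273*I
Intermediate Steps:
m = -3189
y = 351 (y = 15 - 24*(-13 - 1) = 15 - 24*(-14) = 15 + 336 = 351)
sqrt(m + y) = sqrt(-3189 + 351) = sqrt(-2838) = I*sqrt(2838)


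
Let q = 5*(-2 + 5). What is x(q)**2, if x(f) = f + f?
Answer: 900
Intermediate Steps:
q = 15 (q = 5*3 = 15)
x(f) = 2*f
x(q)**2 = (2*15)**2 = 30**2 = 900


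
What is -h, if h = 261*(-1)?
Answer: 261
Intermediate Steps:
h = -261
-h = -1*(-261) = 261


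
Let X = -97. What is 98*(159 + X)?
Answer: 6076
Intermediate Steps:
98*(159 + X) = 98*(159 - 97) = 98*62 = 6076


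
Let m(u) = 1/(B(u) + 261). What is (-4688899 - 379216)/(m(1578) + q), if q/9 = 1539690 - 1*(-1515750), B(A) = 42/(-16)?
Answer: -10475793705/56840350328 ≈ -0.18430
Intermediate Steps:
B(A) = -21/8 (B(A) = 42*(-1/16) = -21/8)
q = 27498960 (q = 9*(1539690 - 1*(-1515750)) = 9*(1539690 + 1515750) = 9*3055440 = 27498960)
m(u) = 8/2067 (m(u) = 1/(-21/8 + 261) = 1/(2067/8) = 8/2067)
(-4688899 - 379216)/(m(1578) + q) = (-4688899 - 379216)/(8/2067 + 27498960) = -5068115/56840350328/2067 = -5068115*2067/56840350328 = -10475793705/56840350328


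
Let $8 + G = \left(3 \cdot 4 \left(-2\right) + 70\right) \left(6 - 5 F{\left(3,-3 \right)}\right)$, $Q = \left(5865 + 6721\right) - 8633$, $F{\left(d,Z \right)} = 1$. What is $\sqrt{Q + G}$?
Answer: $\sqrt{3991} \approx 63.174$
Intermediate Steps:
$Q = 3953$ ($Q = 12586 - 8633 = 3953$)
$G = 38$ ($G = -8 + \left(3 \cdot 4 \left(-2\right) + 70\right) \left(6 - 5\right) = -8 + \left(12 \left(-2\right) + 70\right) \left(6 - 5\right) = -8 + \left(-24 + 70\right) 1 = -8 + 46 \cdot 1 = -8 + 46 = 38$)
$\sqrt{Q + G} = \sqrt{3953 + 38} = \sqrt{3991}$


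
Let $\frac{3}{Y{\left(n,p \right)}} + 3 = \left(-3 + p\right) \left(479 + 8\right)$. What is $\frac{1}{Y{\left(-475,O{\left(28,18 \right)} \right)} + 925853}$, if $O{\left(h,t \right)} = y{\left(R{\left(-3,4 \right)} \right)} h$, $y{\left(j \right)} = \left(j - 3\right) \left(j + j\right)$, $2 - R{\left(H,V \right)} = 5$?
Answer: $\frac{163144}{151047361833} \approx 1.0801 \cdot 10^{-6}$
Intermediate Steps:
$R{\left(H,V \right)} = -3$ ($R{\left(H,V \right)} = 2 - 5 = -3$)
$y{\left(j \right)} = 2 j \left(-3 + j\right)$ ($y{\left(j \right)} = \left(-3 + j\right) 2 j = 2 j \left(-3 + j\right)$)
$O{\left(h,t \right)} = 36 h$ ($O{\left(h,t \right)} = 2 \left(-3\right) \left(-3 - 3\right) h = 2 \left(-3\right) \left(-6\right) h = 36 h$)
$Y{\left(n,p \right)} = \frac{3}{-1464 + 487 p}$ ($Y{\left(n,p \right)} = \frac{3}{-3 + \left(-3 + p\right) \left(479 + 8\right)} = \frac{3}{-3 + \left(-3 + p\right) 487} = \frac{3}{-3 + \left(-1461 + 487 p\right)} = \frac{3}{-1464 + 487 p}$)
$\frac{1}{Y{\left(-475,O{\left(28,18 \right)} \right)} + 925853} = \frac{1}{\frac{3}{-1464 + 487 \cdot 36 \cdot 28} + 925853} = \frac{1}{\frac{3}{-1464 + 487 \cdot 1008} + 925853} = \frac{1}{\frac{3}{-1464 + 490896} + 925853} = \frac{1}{\frac{3}{489432} + 925853} = \frac{1}{3 \cdot \frac{1}{489432} + 925853} = \frac{1}{\frac{1}{163144} + 925853} = \frac{1}{\frac{151047361833}{163144}} = \frac{163144}{151047361833}$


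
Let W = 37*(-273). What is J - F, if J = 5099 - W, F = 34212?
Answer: -19012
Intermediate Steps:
W = -10101
J = 15200 (J = 5099 - 1*(-10101) = 5099 + 10101 = 15200)
J - F = 15200 - 1*34212 = 15200 - 34212 = -19012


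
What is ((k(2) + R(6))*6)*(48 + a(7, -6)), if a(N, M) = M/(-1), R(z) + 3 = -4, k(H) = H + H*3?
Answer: 324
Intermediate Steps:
k(H) = 4*H (k(H) = H + 3*H = 4*H)
R(z) = -7 (R(z) = -3 - 4 = -7)
a(N, M) = -M (a(N, M) = M*(-1) = -M)
((k(2) + R(6))*6)*(48 + a(7, -6)) = ((4*2 - 7)*6)*(48 - 1*(-6)) = ((8 - 7)*6)*(48 + 6) = (1*6)*54 = 6*54 = 324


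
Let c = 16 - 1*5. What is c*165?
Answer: 1815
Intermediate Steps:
c = 11 (c = 16 - 5 = 11)
c*165 = 11*165 = 1815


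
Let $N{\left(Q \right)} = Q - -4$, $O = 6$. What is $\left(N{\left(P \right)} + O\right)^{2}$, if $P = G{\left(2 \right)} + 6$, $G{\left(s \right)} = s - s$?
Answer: $256$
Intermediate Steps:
$G{\left(s \right)} = 0$
$P = 6$ ($P = 0 + 6 = 6$)
$N{\left(Q \right)} = 4 + Q$ ($N{\left(Q \right)} = Q + 4 = 4 + Q$)
$\left(N{\left(P \right)} + O\right)^{2} = \left(\left(4 + 6\right) + 6\right)^{2} = \left(10 + 6\right)^{2} = 16^{2} = 256$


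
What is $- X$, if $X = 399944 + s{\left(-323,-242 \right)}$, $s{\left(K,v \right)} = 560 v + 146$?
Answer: $-264570$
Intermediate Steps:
$s{\left(K,v \right)} = 146 + 560 v$
$X = 264570$ ($X = 399944 + \left(146 + 560 \left(-242\right)\right) = 399944 + \left(146 - 135520\right) = 399944 - 135374 = 264570$)
$- X = \left(-1\right) 264570 = -264570$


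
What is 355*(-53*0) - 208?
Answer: -208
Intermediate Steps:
355*(-53*0) - 208 = 355*0 - 208 = 0 - 208 = -208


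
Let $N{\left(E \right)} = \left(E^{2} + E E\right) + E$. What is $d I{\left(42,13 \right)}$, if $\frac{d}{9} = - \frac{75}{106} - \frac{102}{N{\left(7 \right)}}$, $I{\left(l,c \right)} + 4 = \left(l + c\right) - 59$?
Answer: $\frac{224244}{1855} \approx 120.89$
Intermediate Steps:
$N{\left(E \right)} = E + 2 E^{2}$ ($N{\left(E \right)} = \left(E^{2} + E^{2}\right) + E = 2 E^{2} + E = E + 2 E^{2}$)
$I{\left(l,c \right)} = -63 + c + l$ ($I{\left(l,c \right)} = -4 - \left(59 - c - l\right) = -4 + \left(-59 + c + l\right) = -63 + c + l$)
$d = - \frac{56061}{3710}$ ($d = 9 \left(- \frac{75}{106} - \frac{102}{7 \left(1 + 2 \cdot 7\right)}\right) = 9 \left(\left(-75\right) \frac{1}{106} - \frac{102}{7 \left(1 + 14\right)}\right) = 9 \left(- \frac{75}{106} - \frac{102}{7 \cdot 15}\right) = 9 \left(- \frac{75}{106} - \frac{102}{105}\right) = 9 \left(- \frac{75}{106} - \frac{34}{35}\right) = 9 \left(- \frac{6229}{3710}\right) = - \frac{56061}{3710} \approx -15.111$)
$d I{\left(42,13 \right)} = - \frac{56061 \left(-63 + 13 + 42\right)}{3710} = \left(- \frac{56061}{3710}\right) \left(-8\right) = \frac{224244}{1855}$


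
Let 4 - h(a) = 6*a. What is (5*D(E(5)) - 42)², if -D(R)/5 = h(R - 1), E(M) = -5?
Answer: 1085764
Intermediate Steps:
h(a) = 4 - 6*a
D(R) = -50 + 30*R (D(R) = -5*(4 - 6*(R - 1)) = -5*(4 - 6*(-1 + R)) = -5*(4 + (6 - 6*R)) = -5*(10 - 6*R) = -50 + 30*R)
(5*D(E(5)) - 42)² = (5*(-50 + 30*(-5)) - 42)² = (5*(-50 - 150) - 42)² = (5*(-200) - 42)² = (-1000 - 42)² = (-1042)² = 1085764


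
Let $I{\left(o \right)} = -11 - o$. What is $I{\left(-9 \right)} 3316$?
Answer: $-6632$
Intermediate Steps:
$I{\left(-9 \right)} 3316 = \left(-11 - -9\right) 3316 = \left(-11 + 9\right) 3316 = \left(-2\right) 3316 = -6632$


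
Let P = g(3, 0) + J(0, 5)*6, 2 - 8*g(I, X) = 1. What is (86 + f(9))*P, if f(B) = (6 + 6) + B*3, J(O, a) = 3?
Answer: 18125/8 ≈ 2265.6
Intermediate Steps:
g(I, X) = 1/8 (g(I, X) = 1/4 - 1/8*1 = 1/4 - 1/8 = 1/8)
f(B) = 12 + 3*B
P = 145/8 (P = 1/8 + 3*6 = 1/8 + 18 = 145/8 ≈ 18.125)
(86 + f(9))*P = (86 + (12 + 3*9))*(145/8) = (86 + (12 + 27))*(145/8) = (86 + 39)*(145/8) = 125*(145/8) = 18125/8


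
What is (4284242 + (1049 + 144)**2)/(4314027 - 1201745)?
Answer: 5707491/3112282 ≈ 1.8339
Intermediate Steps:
(4284242 + (1049 + 144)**2)/(4314027 - 1201745) = (4284242 + 1193**2)/3112282 = (4284242 + 1423249)*(1/3112282) = 5707491*(1/3112282) = 5707491/3112282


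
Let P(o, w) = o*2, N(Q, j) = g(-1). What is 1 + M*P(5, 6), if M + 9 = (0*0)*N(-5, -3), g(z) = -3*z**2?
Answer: -89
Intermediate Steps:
N(Q, j) = -3 (N(Q, j) = -3*(-1)**2 = -3*1 = -3)
P(o, w) = 2*o
M = -9 (M = -9 + (0*0)*(-3) = -9 + 0*(-3) = -9 + 0 = -9)
1 + M*P(5, 6) = 1 - 18*5 = 1 - 9*10 = 1 - 90 = -89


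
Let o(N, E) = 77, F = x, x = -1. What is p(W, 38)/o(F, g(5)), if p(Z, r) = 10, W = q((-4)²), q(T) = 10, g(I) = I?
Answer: 10/77 ≈ 0.12987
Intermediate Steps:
W = 10
F = -1
p(W, 38)/o(F, g(5)) = 10/77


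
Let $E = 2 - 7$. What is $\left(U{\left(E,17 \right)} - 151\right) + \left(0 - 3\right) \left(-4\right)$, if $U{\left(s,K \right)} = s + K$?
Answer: $-127$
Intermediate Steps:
$E = -5$ ($E = 2 - 7 = -5$)
$U{\left(s,K \right)} = K + s$
$\left(U{\left(E,17 \right)} - 151\right) + \left(0 - 3\right) \left(-4\right) = \left(\left(17 - 5\right) - 151\right) + \left(0 - 3\right) \left(-4\right) = \left(12 - 151\right) - -12 = -139 + 12 = -127$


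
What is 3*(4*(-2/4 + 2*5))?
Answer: 114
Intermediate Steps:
3*(4*(-2/4 + 2*5)) = 3*(4*(-2*¼ + 10)) = 3*(4*(-½ + 10)) = 3*(4*(19/2)) = 3*38 = 114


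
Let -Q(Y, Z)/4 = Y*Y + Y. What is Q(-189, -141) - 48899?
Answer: -191027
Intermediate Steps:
Q(Y, Z) = -4*Y - 4*Y² (Q(Y, Z) = -4*(Y*Y + Y) = -4*(Y² + Y) = -4*(Y + Y²) = -4*Y - 4*Y²)
Q(-189, -141) - 48899 = -4*(-189)*(1 - 189) - 48899 = -4*(-189)*(-188) - 48899 = -142128 - 48899 = -191027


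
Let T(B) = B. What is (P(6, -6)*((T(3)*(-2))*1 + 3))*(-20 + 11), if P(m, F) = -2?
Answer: -54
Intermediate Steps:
(P(6, -6)*((T(3)*(-2))*1 + 3))*(-20 + 11) = (-2*((3*(-2))*1 + 3))*(-20 + 11) = -2*(-6*1 + 3)*(-9) = -2*(-6 + 3)*(-9) = -2*(-3)*(-9) = 6*(-9) = -54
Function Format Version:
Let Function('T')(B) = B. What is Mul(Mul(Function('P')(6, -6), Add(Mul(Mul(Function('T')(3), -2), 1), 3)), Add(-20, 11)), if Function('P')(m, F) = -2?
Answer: -54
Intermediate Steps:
Mul(Mul(Function('P')(6, -6), Add(Mul(Mul(Function('T')(3), -2), 1), 3)), Add(-20, 11)) = Mul(Mul(-2, Add(Mul(Mul(3, -2), 1), 3)), Add(-20, 11)) = Mul(Mul(-2, Add(Mul(-6, 1), 3)), -9) = Mul(Mul(-2, Add(-6, 3)), -9) = Mul(Mul(-2, -3), -9) = Mul(6, -9) = -54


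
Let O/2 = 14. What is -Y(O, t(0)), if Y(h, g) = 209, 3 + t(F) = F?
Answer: -209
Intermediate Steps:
O = 28 (O = 2*14 = 28)
t(F) = -3 + F
-Y(O, t(0)) = -1*209 = -209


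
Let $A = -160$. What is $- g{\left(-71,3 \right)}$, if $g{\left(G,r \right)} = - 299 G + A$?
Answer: $-21069$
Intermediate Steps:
$g{\left(G,r \right)} = -160 - 299 G$ ($g{\left(G,r \right)} = - 299 G - 160 = -160 - 299 G$)
$- g{\left(-71,3 \right)} = - (-160 - -21229) = - (-160 + 21229) = \left(-1\right) 21069 = -21069$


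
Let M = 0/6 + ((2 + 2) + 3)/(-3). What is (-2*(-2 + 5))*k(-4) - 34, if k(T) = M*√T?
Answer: -34 + 28*I ≈ -34.0 + 28.0*I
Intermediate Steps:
M = -7/3 (M = 0*(⅙) + (4 + 3)*(-⅓) = 0 + 7*(-⅓) = 0 - 7/3 = -7/3 ≈ -2.3333)
k(T) = -7*√T/3
(-2*(-2 + 5))*k(-4) - 34 = (-2*(-2 + 5))*(-14*I/3) - 34 = (-2*3)*(-14*I/3) - 34 = -(-28)*I - 34 = 28*I - 34 = -34 + 28*I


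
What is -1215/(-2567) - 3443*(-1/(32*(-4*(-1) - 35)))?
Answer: -7632901/2546464 ≈ -2.9975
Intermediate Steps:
-1215/(-2567) - 3443*(-1/(32*(-4*(-1) - 35))) = -1215*(-1/2567) - 3443*(-1/(32*(4 - 35))) = 1215/2567 - 3443/((-31*(-32))) = 1215/2567 - 3443/992 = -7632901/2546464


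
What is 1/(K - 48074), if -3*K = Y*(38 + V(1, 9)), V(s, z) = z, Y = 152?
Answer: -3/151366 ≈ -1.9820e-5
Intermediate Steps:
K = -7144/3 (K = -152*(38 + 9)/3 = -152*47/3 = -⅓*7144 = -7144/3 ≈ -2381.3)
1/(K - 48074) = 1/(-7144/3 - 48074) = 1/(-151366/3) = -3/151366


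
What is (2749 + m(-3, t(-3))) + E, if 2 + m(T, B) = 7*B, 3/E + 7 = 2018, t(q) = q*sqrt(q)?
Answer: 5524220/2011 - 21*I*sqrt(3) ≈ 2747.0 - 36.373*I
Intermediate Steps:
t(q) = q**(3/2)
E = 3/2011 (E = 3/(-7 + 2018) = 3/2011 ≈ 0.0014918)
m(T, B) = -2 + 7*B
(2749 + m(-3, t(-3))) + E = (2749 + (-2 + 7*(-3)**(3/2))) + 3/2011 = (2749 + (-2 + 7*(-3*I*sqrt(3)))) + 3/2011 = (2749 + (-2 - 21*I*sqrt(3))) + 3/2011 = (2747 - 21*I*sqrt(3)) + 3/2011 = 5524220/2011 - 21*I*sqrt(3)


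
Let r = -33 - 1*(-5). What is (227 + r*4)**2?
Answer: 13225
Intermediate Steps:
r = -28 (r = -33 + 5 = -28)
(227 + r*4)**2 = (227 - 28*4)**2 = (227 - 112)**2 = 115**2 = 13225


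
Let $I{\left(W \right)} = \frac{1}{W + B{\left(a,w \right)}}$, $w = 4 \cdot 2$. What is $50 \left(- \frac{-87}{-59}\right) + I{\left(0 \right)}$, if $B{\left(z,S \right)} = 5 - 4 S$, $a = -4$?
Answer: $- \frac{117509}{1593} \approx -73.766$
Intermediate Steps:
$w = 8$
$I{\left(W \right)} = \frac{1}{-27 + W}$ ($I{\left(W \right)} = \frac{1}{W + \left(5 - 32\right)} = \frac{1}{W - 27} = \frac{1}{-27 + W}$)
$50 \left(- \frac{-87}{-59}\right) + I{\left(0 \right)} = 50 \left(- \frac{-87}{-59}\right) + \frac{1}{-27 + 0} = 50 \left(- \frac{\left(-87\right) \left(-1\right)}{59}\right) + \frac{1}{-27} = 50 \left(\left(-1\right) \frac{87}{59}\right) - \frac{1}{27} = 50 \left(- \frac{87}{59}\right) - \frac{1}{27} = - \frac{4350}{59} - \frac{1}{27} = - \frac{117509}{1593}$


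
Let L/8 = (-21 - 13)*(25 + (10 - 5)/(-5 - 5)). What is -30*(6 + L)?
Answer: 199740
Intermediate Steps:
L = -6664 (L = 8*((-21 - 13)*(25 + (10 - 5)/(-5 - 5))) = 8*(-34*(25 + 5/(-10))) = 8*(-34*(25 + 5*(-⅒))) = 8*(-34*(25 - ½)) = 8*(-34*49/2) = 8*(-833) = -6664)
-30*(6 + L) = -30*(6 - 6664) = -30*(-6658) = 199740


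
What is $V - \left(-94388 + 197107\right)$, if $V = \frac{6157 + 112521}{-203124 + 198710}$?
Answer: $- \frac{226760172}{2207} \approx -1.0275 \cdot 10^{5}$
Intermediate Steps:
$V = - \frac{59339}{2207}$ ($V = \frac{118678}{-4414} = 118678 \left(- \frac{1}{4414}\right) = - \frac{59339}{2207} \approx -26.887$)
$V - \left(-94388 + 197107\right) = - \frac{59339}{2207} - \left(-94388 + 197107\right) = - \frac{59339}{2207} - 102719 = - \frac{226760172}{2207}$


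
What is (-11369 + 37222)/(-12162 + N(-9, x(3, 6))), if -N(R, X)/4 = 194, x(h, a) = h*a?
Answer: -25853/12938 ≈ -1.9982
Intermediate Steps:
x(h, a) = a*h
N(R, X) = -776 (N(R, X) = -4*194 = -776)
(-11369 + 37222)/(-12162 + N(-9, x(3, 6))) = (-11369 + 37222)/(-12162 - 776) = 25853/(-12938) = 25853*(-1/12938) = -25853/12938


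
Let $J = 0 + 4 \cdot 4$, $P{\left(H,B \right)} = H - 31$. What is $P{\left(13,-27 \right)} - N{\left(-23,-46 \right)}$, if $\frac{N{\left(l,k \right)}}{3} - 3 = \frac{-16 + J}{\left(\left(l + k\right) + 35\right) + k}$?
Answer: $-27$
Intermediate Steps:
$P{\left(H,B \right)} = -31 + H$ ($P{\left(H,B \right)} = H - 31 = -31 + H$)
$J = 16$ ($J = 0 + 16 = 16$)
$N{\left(l,k \right)} = 9$ ($N{\left(l,k \right)} = 9 + 3 \frac{-16 + 16}{\left(\left(l + k\right) + 35\right) + k} = 9 + 3 \frac{0}{\left(\left(k + l\right) + 35\right) + k} = 9 + 3 \frac{0}{\left(35 + k + l\right) + k} = 9 + 3 \frac{0}{35 + l + 2 k} = 9 + 3 \cdot 0 = 9 + 0 = 9$)
$P{\left(13,-27 \right)} - N{\left(-23,-46 \right)} = \left(-31 + 13\right) - 9 = -18 - 9 = -27$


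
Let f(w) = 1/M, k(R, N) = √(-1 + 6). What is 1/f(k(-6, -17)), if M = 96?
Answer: 96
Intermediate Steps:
k(R, N) = √5
f(w) = 1/96
1/f(k(-6, -17)) = 1/(1/96) = 96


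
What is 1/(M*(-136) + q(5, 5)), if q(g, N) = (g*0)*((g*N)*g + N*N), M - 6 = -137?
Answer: 1/17816 ≈ 5.6129e-5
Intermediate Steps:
M = -131 (M = 6 - 137 = -131)
q(g, N) = 0 (q(g, N) = 0*((N*g)*g + N²) = 0*(N*g² + N²) = 0*(N² + N*g²) = 0)
1/(M*(-136) + q(5, 5)) = 1/(-131*(-136) + 0) = 1/(17816 + 0) = 1/17816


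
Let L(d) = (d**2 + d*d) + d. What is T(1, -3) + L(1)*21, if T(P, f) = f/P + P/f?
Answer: 179/3 ≈ 59.667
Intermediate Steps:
L(d) = d + 2*d**2 (L(d) = (d**2 + d**2) + d = 2*d**2 + d = d + 2*d**2)
T(P, f) = P/f + f/P
T(1, -3) + L(1)*21 = (1/(-3) - 3/1) + (1*(1 + 2*1))*21 = (1*(-1/3) - 3*1) + (1*(1 + 2))*21 = (-1/3 - 3) + (1*3)*21 = -10/3 + 3*21 = -10/3 + 63 = 179/3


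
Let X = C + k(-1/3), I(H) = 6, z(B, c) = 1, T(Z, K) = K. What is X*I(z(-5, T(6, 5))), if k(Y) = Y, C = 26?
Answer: 154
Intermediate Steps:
X = 77/3 (X = 26 - 1/3 = 26 - 1*⅓ = 26 - ⅓ = 77/3 ≈ 25.667)
X*I(z(-5, T(6, 5))) = (77/3)*6 = 154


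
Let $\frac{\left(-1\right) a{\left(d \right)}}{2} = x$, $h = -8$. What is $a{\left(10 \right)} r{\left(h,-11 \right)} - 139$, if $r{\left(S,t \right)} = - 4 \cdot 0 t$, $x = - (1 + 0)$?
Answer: $-139$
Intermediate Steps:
$x = -1$ ($x = \left(-1\right) 1 = -1$)
$a{\left(d \right)} = 2$ ($a{\left(d \right)} = \left(-2\right) \left(-1\right) = 2$)
$r{\left(S,t \right)} = 0$ ($r{\left(S,t \right)} = \left(-4\right) 0 = 0$)
$a{\left(10 \right)} r{\left(h,-11 \right)} - 139 = 2 \cdot 0 - 139 = 0 - 139 = -139$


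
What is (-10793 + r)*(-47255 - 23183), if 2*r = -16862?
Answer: 1354100112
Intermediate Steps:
r = -8431 (r = (½)*(-16862) = -8431)
(-10793 + r)*(-47255 - 23183) = (-10793 - 8431)*(-47255 - 23183) = -19224*(-70438) = 1354100112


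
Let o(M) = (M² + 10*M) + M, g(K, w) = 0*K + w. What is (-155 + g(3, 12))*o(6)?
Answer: -14586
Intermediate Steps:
g(K, w) = w (g(K, w) = 0 + w = w)
o(M) = M² + 11*M
(-155 + g(3, 12))*o(6) = (-155 + 12)*(6*(11 + 6)) = -858*17 = -143*102 = -14586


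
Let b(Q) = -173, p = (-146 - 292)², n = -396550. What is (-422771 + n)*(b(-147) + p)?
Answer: -157040075391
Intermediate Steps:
p = 191844 (p = (-438)² = 191844)
(-422771 + n)*(b(-147) + p) = (-422771 - 396550)*(-173 + 191844) = -819321*191671 = -157040075391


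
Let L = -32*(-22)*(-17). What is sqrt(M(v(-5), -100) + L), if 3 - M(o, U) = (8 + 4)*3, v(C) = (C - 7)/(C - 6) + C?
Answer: I*sqrt(12001) ≈ 109.55*I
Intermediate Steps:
L = -11968 (L = 704*(-17) = -11968)
v(C) = C + (-7 + C)/(-6 + C) (v(C) = (-7 + C)/(-6 + C) + C = C + (-7 + C)/(-6 + C))
M(o, U) = -33 (M(o, U) = 3 - (8 + 4)*3 = 3 - 12*3 = 3 - 1*36 = 3 - 36 = -33)
sqrt(M(v(-5), -100) + L) = sqrt(-33 - 11968) = sqrt(-12001) = I*sqrt(12001)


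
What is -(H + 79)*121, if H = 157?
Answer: -28556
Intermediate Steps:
-(H + 79)*121 = -(157 + 79)*121 = -236*121 = -1*28556 = -28556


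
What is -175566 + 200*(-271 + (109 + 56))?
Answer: -196766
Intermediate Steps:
-175566 + 200*(-271 + (109 + 56)) = -175566 + 200*(-271 + 165) = -175566 + 200*(-106) = -175566 - 21200 = -196766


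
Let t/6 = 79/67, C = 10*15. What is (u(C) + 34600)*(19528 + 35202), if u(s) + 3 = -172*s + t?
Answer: 32283749290/67 ≈ 4.8185e+8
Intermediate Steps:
C = 150
t = 474/67 (t = 6*(79/67) = 474/67 ≈ 7.0746)
u(s) = 273/67 - 172*s (u(s) = -3 + (-172*s + 474/67) = -3 + (474/67 - 172*s) = 273/67 - 172*s)
(u(C) + 34600)*(19528 + 35202) = ((273/67 - 172*150) + 34600)*(19528 + 35202) = ((273/67 - 25800) + 34600)*54730 = (-1728327/67 + 34600)*54730 = (589873/67)*54730 = 32283749290/67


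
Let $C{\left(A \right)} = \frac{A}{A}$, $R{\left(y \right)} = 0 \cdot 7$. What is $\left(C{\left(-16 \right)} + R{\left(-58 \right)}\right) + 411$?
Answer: $412$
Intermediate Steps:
$R{\left(y \right)} = 0$
$C{\left(A \right)} = 1$
$\left(C{\left(-16 \right)} + R{\left(-58 \right)}\right) + 411 = \left(1 + 0\right) + 411 = 1 + 411 = 412$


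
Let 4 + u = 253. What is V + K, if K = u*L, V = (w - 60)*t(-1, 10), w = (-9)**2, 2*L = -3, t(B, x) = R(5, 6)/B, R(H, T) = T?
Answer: -999/2 ≈ -499.50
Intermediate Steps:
u = 249 (u = -4 + 253 = 249)
t(B, x) = 6/B
L = -3/2 (L = (1/2)*(-3) = -3/2 ≈ -1.5000)
w = 81
V = -126 (V = (81 - 60)*(6/(-1)) = 21*(6*(-1)) = 21*(-6) = -126)
K = -747/2 (K = 249*(-3/2) = -747/2 ≈ -373.50)
V + K = -126 - 747/2 = -999/2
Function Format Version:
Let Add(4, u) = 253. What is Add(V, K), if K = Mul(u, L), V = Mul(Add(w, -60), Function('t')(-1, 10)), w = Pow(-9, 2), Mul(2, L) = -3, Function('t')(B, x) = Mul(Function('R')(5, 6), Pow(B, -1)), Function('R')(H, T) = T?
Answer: Rational(-999, 2) ≈ -499.50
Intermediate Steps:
u = 249 (u = Add(-4, 253) = 249)
Function('t')(B, x) = Mul(6, Pow(B, -1))
L = Rational(-3, 2) (L = Mul(Rational(1, 2), -3) = Rational(-3, 2) ≈ -1.5000)
w = 81
V = -126 (V = Mul(Add(81, -60), Mul(6, Pow(-1, -1))) = Mul(21, Mul(6, -1)) = Mul(21, -6) = -126)
K = Rational(-747, 2) (K = Mul(249, Rational(-3, 2)) = Rational(-747, 2) ≈ -373.50)
Add(V, K) = Add(-126, Rational(-747, 2)) = Rational(-999, 2)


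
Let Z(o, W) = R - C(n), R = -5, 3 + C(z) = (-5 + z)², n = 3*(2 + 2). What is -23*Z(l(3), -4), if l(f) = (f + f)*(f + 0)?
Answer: 1173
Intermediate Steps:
l(f) = 2*f² (l(f) = (2*f)*f = 2*f²)
n = 12 (n = 3*4 = 12)
C(z) = -3 + (-5 + z)²
Z(o, W) = -51 (Z(o, W) = -5 - (-3 + (-5 + 12)²) = -5 - (-3 + 7²) = -5 - (-3 + 49) = -5 - 1*46 = -5 - 46 = -51)
-23*Z(l(3), -4) = -23*(-51) = 1173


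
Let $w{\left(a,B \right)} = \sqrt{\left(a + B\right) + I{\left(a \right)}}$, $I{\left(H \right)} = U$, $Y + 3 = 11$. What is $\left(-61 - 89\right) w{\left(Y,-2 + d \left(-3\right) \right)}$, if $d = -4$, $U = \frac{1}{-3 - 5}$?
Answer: $- \frac{75 \sqrt{286}}{2} \approx -634.18$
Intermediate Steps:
$Y = 8$ ($Y = -3 + 11 = 8$)
$U = - \frac{1}{8}$ ($U = \frac{1}{-8} = - \frac{1}{8} \approx -0.125$)
$I{\left(H \right)} = - \frac{1}{8}$
$w{\left(a,B \right)} = \sqrt{- \frac{1}{8} + B + a}$ ($w{\left(a,B \right)} = \sqrt{\left(a + B\right) - \frac{1}{8}} = \sqrt{\left(B + a\right) - \frac{1}{8}} = \sqrt{- \frac{1}{8} + B + a}$)
$\left(-61 - 89\right) w{\left(Y,-2 + d \left(-3\right) \right)} = \left(-61 - 89\right) \frac{\sqrt{-2 + 16 \left(-2 - -12\right) + 16 \cdot 8}}{4} = - 150 \frac{\sqrt{-2 + 16 \left(-2 + 12\right) + 128}}{4} = - 150 \frac{\sqrt{-2 + 16 \cdot 10 + 128}}{4} = - 150 \frac{\sqrt{-2 + 160 + 128}}{4} = - 150 \frac{\sqrt{286}}{4} = - \frac{75 \sqrt{286}}{2}$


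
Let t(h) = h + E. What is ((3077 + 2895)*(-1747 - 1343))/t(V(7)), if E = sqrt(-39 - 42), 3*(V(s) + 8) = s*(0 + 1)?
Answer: 470563740/509 + 747365940*I/509 ≈ 9.2449e+5 + 1.4683e+6*I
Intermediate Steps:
V(s) = -8 + s/3 (V(s) = -8 + (s*(0 + 1))/3 = -8 + (s*1)/3 = -8 + s/3)
E = 9*I (E = sqrt(-81) = 9*I ≈ 9.0*I)
t(h) = h + 9*I
((3077 + 2895)*(-1747 - 1343))/t(V(7)) = ((3077 + 2895)*(-1747 - 1343))/((-8 + (1/3)*7) + 9*I) = (5972*(-3090))/((-8 + 7/3) + 9*I) = -18453480*9*(-17/3 - 9*I)/1018 = -83040660*(-17/3 - 9*I)/509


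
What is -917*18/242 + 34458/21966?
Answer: -29519330/442981 ≈ -66.638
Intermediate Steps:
-917*18/242 + 34458/21966 = -16506*1/242 + 34458*(1/21966) = -8253/121 + 5743/3661 = -29519330/442981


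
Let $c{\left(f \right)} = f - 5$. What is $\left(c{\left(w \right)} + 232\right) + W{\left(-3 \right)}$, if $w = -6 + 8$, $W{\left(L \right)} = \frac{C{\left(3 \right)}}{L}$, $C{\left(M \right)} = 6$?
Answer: $227$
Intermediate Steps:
$W{\left(L \right)} = \frac{6}{L}$
$w = 2$
$c{\left(f \right)} = -5 + f$ ($c{\left(f \right)} = f - 5 = -5 + f$)
$\left(c{\left(w \right)} + 232\right) + W{\left(-3 \right)} = \left(\left(-5 + 2\right) + 232\right) + \frac{6}{-3} = \left(-3 + 232\right) + 6 \left(- \frac{1}{3}\right) = 229 - 2 = 227$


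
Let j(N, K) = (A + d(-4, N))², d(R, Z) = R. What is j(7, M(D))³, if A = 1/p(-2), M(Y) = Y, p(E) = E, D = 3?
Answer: 531441/64 ≈ 8303.8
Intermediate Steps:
A = -½ (A = 1/(-2) = -½ ≈ -0.50000)
j(N, K) = 81/4 (j(N, K) = (-½ - 4)² = (-9/2)² = 81/4)
j(7, M(D))³ = (81/4)³ = 531441/64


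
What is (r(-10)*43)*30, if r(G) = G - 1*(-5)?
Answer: -6450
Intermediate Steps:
r(G) = 5 + G (r(G) = G + 5 = 5 + G)
(r(-10)*43)*30 = ((5 - 10)*43)*30 = -5*43*30 = -215*30 = -6450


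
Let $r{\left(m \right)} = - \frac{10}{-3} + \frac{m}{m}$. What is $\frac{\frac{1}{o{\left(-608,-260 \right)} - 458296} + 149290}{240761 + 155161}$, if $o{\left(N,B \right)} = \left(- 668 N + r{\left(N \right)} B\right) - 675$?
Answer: $\frac{24164228687}{64084330842} \approx 0.37707$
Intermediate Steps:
$r{\left(m \right)} = \frac{13}{3}$ ($r{\left(m \right)} = \left(-10\right) \left(- \frac{1}{3}\right) + 1 = \frac{10}{3} + 1 = \frac{13}{3}$)
$o{\left(N,B \right)} = -675 - 668 N + \frac{13 B}{3}$ ($o{\left(N,B \right)} = \left(- 668 N + \frac{13 B}{3}\right) - 675 = -675 - 668 N + \frac{13 B}{3}$)
$\frac{\frac{1}{o{\left(-608,-260 \right)} - 458296} + 149290}{240761 + 155161} = \frac{\frac{1}{\left(-675 - -406144 + \frac{13}{3} \left(-260\right)\right) - 458296} + 149290}{240761 + 155161} = \frac{\frac{1}{\left(-675 + 406144 - \frac{3380}{3}\right) - 458296} + 149290}{395922} = \left(\frac{1}{\frac{1213027}{3} - 458296} + 149290\right) \frac{1}{395922} = \left(\frac{1}{- \frac{161861}{3}} + 149290\right) \frac{1}{395922} = \left(- \frac{3}{161861} + 149290\right) \frac{1}{395922} = \frac{24164228687}{161861} \cdot \frac{1}{395922} = \frac{24164228687}{64084330842}$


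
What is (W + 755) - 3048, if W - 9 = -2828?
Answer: -5112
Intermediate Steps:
W = -2819 (W = 9 - 2828 = -2819)
(W + 755) - 3048 = (-2819 + 755) - 3048 = -2064 - 3048 = -5112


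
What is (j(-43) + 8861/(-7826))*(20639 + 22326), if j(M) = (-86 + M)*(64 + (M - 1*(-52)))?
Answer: -243599331415/602 ≈ -4.0465e+8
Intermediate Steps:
j(M) = (-86 + M)*(116 + M) (j(M) = (-86 + M)*(64 + (M + 52)) = (-86 + M)*(64 + (52 + M)) = (-86 + M)*(116 + M))
(j(-43) + 8861/(-7826))*(20639 + 22326) = ((-9976 + (-43)² + 30*(-43)) + 8861/(-7826))*(20639 + 22326) = ((-9976 + 1849 - 1290) + 8861*(-1/7826))*42965 = (-9417 - 8861/7826)*42965 = -73706303/7826*42965 = -243599331415/602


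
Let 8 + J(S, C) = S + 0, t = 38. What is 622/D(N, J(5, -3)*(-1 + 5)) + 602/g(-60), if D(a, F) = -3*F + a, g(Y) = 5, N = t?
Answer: 23829/185 ≈ 128.81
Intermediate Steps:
N = 38
J(S, C) = -8 + S (J(S, C) = -8 + (S + 0) = -8 + S)
D(a, F) = a - 3*F
622/D(N, J(5, -3)*(-1 + 5)) + 602/g(-60) = 622/(38 - 3*(-8 + 5)*(-1 + 5)) + 602/5 = 622/(38 - (-9)*4) + 602*(1/5) = 622/(38 - 3*(-12)) + 602/5 = 622/(38 + 36) + 602/5 = 622/74 + 602/5 = 622*(1/74) + 602/5 = 311/37 + 602/5 = 23829/185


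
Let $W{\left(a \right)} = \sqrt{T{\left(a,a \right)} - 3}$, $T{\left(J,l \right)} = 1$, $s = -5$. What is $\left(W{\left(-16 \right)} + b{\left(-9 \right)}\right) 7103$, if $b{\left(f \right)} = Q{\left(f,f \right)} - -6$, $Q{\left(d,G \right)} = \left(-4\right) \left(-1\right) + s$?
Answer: $35515 + 7103 i \sqrt{2} \approx 35515.0 + 10045.0 i$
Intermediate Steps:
$Q{\left(d,G \right)} = -1$ ($Q{\left(d,G \right)} = \left(-4\right) \left(-1\right) - 5 = 4 - 5 = -1$)
$b{\left(f \right)} = 5$ ($b{\left(f \right)} = -1 - -6 = -1 + 6 = 5$)
$W{\left(a \right)} = i \sqrt{2}$ ($W{\left(a \right)} = \sqrt{1 - 3} = \sqrt{-2} = i \sqrt{2}$)
$\left(W{\left(-16 \right)} + b{\left(-9 \right)}\right) 7103 = \left(i \sqrt{2} + 5\right) 7103 = \left(5 + i \sqrt{2}\right) 7103 = 35515 + 7103 i \sqrt{2}$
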